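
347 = 347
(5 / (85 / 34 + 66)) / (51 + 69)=0.00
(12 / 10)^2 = 36 / 25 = 1.44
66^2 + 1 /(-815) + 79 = 3614524 /815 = 4435.00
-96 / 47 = -2.04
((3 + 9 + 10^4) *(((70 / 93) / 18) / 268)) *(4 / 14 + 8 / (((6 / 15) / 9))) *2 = 31587860 / 56079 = 563.27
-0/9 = 0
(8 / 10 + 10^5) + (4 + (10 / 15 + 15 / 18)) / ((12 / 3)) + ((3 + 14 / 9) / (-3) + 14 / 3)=100005.32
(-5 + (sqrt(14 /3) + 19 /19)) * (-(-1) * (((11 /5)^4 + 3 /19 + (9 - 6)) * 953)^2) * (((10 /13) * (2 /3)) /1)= -111391952382173008 /84609375 + 27847988095543252 * sqrt(42) /253828125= -605528907.91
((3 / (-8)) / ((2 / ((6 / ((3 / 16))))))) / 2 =-3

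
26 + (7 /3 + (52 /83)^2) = 593677 /20667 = 28.73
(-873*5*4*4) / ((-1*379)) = 69840 / 379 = 184.27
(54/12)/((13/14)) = 63/13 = 4.85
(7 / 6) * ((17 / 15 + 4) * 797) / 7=61369 / 90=681.88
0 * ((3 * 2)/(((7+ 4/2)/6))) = 0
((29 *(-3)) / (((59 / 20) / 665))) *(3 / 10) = -5883.56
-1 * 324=-324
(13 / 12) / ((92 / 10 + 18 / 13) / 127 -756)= -107315 / 74881104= -0.00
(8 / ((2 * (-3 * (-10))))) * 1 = 0.13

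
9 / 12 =3 / 4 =0.75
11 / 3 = 3.67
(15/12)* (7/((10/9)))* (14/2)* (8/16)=441/16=27.56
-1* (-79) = 79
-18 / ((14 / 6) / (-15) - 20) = 810 / 907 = 0.89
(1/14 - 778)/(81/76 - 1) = -11824.51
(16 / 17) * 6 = 5.65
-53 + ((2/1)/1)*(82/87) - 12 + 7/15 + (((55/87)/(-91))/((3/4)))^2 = -176702352796/2820550005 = -62.65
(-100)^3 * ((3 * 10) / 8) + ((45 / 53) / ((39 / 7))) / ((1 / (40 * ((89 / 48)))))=-5167484425 / 1378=-3749988.70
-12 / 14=-6 / 7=-0.86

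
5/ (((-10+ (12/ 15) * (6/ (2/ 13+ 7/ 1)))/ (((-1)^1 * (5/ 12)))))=3875/ 17352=0.22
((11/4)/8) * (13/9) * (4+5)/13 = 11/32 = 0.34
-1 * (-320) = 320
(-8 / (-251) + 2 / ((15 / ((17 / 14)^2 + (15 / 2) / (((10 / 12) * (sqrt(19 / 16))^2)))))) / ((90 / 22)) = 19108991 / 63093870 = 0.30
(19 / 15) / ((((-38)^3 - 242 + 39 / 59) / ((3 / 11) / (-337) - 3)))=4156668 / 60270018545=0.00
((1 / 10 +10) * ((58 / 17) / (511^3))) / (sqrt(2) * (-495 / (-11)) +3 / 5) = 0.00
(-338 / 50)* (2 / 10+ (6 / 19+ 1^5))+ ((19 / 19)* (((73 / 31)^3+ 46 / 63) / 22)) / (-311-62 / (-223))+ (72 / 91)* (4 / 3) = -73830343955096983 / 8030441486135250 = -9.19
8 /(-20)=-2 /5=-0.40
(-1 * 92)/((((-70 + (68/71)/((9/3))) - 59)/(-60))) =-42.90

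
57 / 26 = 2.19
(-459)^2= 210681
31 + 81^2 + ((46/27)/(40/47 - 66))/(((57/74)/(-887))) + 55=15732675901/2356209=6677.11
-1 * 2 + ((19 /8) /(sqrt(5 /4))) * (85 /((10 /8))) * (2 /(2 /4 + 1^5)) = -2 + 1292 * sqrt(5) /15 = 190.60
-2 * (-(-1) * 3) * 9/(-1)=54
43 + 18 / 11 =491 / 11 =44.64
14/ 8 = 7/ 4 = 1.75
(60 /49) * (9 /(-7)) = -540 /343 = -1.57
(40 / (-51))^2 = 1600 / 2601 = 0.62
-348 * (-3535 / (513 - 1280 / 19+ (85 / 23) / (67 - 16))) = 115197570 / 41737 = 2760.08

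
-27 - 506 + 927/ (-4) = -3059/ 4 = -764.75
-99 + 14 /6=-290 /3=-96.67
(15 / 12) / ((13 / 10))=25 / 26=0.96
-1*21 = -21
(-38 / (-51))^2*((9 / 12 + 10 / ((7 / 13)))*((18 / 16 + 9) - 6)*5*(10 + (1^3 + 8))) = 204089545 / 48552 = 4203.52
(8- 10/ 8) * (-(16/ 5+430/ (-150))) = -2.25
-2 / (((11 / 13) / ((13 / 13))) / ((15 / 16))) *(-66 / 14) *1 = 585 / 56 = 10.45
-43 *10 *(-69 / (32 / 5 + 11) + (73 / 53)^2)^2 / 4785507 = -12207798055480 / 31756119681507147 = -0.00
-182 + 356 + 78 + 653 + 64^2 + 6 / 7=35013 / 7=5001.86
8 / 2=4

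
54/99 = 6/11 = 0.55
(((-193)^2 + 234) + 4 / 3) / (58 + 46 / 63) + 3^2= 647.25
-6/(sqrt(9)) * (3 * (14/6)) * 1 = -14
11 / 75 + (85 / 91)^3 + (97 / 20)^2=22140627113 / 904285200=24.48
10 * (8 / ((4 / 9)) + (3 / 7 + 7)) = 1780 / 7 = 254.29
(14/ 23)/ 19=14/ 437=0.03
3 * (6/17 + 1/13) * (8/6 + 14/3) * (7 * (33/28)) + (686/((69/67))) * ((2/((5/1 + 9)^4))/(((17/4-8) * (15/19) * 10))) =7665522146/120085875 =63.83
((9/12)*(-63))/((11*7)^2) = -0.01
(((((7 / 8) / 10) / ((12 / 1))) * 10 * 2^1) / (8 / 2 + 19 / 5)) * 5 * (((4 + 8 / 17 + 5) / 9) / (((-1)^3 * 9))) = -28175 / 2577744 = -0.01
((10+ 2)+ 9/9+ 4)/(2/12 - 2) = -102/11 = -9.27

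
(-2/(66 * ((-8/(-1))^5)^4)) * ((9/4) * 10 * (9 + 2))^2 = -7425/4611686018427387904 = -0.00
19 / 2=9.50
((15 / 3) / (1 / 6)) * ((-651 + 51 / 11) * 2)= -426600 / 11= -38781.82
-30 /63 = -0.48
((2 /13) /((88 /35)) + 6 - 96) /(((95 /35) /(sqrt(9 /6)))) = -360115 * sqrt(6) /21736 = -40.58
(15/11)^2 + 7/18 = 2.25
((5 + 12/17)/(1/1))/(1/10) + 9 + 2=1157/17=68.06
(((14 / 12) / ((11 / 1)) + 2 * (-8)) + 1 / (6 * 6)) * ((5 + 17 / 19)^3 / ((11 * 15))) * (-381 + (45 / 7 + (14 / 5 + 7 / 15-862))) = 40824681368576 / 1680626475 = 24291.35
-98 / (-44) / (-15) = -49 / 330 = -0.15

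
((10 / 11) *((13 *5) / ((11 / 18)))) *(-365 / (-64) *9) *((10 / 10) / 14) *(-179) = -1719943875 / 27104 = -63457.20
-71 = -71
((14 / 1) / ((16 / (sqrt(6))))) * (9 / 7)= 9 * sqrt(6) / 8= 2.76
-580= -580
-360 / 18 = -20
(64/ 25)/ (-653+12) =-64/ 16025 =-0.00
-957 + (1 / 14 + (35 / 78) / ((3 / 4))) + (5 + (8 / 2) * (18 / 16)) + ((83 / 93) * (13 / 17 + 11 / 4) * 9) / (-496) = -946.89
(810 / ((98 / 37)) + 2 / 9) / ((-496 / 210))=-674815 / 5208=-129.57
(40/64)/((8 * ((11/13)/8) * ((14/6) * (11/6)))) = 585/3388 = 0.17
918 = 918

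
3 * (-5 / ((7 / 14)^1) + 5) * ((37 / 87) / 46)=-185 / 1334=-0.14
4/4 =1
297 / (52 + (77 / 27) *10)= 8019 / 2174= 3.69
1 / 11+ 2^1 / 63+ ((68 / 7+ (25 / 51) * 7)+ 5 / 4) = 684161 / 47124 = 14.52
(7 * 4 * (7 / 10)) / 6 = 49 / 15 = 3.27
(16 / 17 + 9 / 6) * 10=415 / 17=24.41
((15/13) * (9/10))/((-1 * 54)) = -1/52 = -0.02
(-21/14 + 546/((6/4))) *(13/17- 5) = -26100/17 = -1535.29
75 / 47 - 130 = -6035 / 47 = -128.40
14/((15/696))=3248/5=649.60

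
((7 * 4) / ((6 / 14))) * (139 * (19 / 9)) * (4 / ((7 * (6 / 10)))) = 1478960 / 81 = 18258.77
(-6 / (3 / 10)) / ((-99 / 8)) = 160 / 99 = 1.62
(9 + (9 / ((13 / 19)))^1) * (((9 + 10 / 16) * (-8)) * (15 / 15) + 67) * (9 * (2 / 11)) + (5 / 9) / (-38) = -17729995 / 48906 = -362.53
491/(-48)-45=-2651/48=-55.23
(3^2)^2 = 81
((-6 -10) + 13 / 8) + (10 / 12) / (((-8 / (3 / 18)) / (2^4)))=-1055 / 72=-14.65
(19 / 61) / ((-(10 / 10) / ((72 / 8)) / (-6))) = 1026 / 61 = 16.82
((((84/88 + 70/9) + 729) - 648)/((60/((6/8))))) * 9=17767/1760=10.09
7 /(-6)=-7 /6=-1.17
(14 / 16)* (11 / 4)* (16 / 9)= 77 / 18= 4.28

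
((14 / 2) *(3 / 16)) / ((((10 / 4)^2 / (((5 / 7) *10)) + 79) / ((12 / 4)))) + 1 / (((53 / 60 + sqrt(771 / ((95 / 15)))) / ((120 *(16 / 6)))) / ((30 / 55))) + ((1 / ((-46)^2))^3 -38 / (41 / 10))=-26338765944975533289767 / 2509963609583817792064 + 20736000 *sqrt(4883) / 91007719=5.43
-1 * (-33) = 33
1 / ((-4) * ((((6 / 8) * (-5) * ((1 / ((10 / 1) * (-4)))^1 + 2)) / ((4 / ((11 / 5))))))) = 160 / 2607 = 0.06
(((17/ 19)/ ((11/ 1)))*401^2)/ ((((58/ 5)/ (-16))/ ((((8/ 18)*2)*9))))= -874757440/ 6061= -144325.60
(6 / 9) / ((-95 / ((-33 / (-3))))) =-22 / 285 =-0.08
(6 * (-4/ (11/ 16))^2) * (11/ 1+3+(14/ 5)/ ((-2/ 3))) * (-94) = -187102.57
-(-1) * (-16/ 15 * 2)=-32/ 15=-2.13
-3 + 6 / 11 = -27 / 11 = -2.45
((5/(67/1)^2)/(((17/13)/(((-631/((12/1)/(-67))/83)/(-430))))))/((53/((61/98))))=-500383/506737983696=-0.00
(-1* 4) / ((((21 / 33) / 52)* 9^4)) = -2288 / 45927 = -0.05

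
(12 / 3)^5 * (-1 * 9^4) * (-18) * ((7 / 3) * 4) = 1128701952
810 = 810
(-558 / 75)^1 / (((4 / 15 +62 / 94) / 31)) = -813006 / 3265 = -249.01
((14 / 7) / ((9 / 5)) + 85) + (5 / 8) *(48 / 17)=87.88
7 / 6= 1.17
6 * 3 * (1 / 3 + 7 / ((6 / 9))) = 195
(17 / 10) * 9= 153 / 10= 15.30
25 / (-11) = -25 / 11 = -2.27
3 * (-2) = -6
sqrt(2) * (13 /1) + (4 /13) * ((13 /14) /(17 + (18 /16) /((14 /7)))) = 32 /1967 + 13 * sqrt(2) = 18.40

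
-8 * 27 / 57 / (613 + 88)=-72 / 13319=-0.01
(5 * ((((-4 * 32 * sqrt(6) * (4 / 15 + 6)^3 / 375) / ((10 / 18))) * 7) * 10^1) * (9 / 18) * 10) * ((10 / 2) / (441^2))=-212629504 * sqrt(6) / 31255875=-16.66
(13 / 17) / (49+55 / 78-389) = -0.00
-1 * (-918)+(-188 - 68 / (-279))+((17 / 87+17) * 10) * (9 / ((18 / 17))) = 17734282 / 8091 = 2191.85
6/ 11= 0.55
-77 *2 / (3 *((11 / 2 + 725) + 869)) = -44 / 1371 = -0.03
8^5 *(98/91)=458752/13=35288.62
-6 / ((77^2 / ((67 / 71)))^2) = -26934 / 177206479681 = -0.00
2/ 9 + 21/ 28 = 35/ 36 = 0.97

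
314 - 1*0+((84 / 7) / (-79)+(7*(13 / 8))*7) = 248675 / 632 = 393.47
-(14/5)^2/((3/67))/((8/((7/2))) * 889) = -3283/38100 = -0.09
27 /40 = 0.68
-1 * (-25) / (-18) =-25 / 18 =-1.39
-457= -457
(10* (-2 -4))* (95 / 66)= -950 / 11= -86.36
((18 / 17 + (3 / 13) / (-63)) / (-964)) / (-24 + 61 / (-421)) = 2061637 / 45477437460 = 0.00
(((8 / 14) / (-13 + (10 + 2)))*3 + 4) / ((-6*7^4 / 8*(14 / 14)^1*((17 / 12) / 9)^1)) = -2304 / 285719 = -0.01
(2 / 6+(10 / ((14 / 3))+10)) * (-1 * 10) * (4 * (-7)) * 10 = 104800 / 3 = 34933.33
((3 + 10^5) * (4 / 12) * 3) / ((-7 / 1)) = -14286.14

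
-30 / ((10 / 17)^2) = -867 / 10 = -86.70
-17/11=-1.55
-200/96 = -2.08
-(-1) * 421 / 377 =421 / 377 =1.12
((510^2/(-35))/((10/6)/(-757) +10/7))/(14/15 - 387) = 70882452/5252437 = 13.50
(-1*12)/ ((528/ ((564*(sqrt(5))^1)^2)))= -397620/ 11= -36147.27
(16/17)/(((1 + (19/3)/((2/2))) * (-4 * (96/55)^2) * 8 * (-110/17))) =5/24576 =0.00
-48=-48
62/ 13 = 4.77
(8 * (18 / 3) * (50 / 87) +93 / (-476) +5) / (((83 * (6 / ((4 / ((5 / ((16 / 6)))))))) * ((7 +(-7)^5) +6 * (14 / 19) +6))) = -5663558 / 685295248995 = -0.00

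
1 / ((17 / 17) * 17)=1 / 17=0.06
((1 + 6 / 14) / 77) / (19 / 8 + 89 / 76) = 1520 / 290521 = 0.01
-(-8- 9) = 17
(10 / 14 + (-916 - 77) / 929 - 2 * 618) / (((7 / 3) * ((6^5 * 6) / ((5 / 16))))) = -20100035 / 5663540736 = -0.00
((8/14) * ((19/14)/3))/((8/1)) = 19/588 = 0.03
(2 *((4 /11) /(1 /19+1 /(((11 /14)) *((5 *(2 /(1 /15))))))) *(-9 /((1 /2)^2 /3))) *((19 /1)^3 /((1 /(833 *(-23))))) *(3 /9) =56295733655.95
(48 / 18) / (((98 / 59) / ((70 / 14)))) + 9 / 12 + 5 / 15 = 5357 / 588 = 9.11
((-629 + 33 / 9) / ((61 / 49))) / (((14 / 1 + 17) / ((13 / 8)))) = -298753 / 11346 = -26.33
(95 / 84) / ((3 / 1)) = 0.38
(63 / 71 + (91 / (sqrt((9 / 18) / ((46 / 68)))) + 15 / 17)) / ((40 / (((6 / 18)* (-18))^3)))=-2457* sqrt(391) / 85-57672 / 6035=-581.13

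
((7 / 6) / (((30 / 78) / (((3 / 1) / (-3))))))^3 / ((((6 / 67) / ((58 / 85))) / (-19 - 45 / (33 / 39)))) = 581282815841 / 37867500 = 15350.44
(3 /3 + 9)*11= 110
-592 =-592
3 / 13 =0.23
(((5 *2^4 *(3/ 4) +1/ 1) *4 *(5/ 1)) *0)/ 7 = 0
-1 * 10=-10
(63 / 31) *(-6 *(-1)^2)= -378 / 31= -12.19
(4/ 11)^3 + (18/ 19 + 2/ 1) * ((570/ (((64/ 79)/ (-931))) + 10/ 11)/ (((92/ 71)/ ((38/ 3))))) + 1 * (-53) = -13866175488323/ 734712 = -18872939.99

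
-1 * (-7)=7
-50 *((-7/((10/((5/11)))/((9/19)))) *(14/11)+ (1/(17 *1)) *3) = 30000/39083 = 0.77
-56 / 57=-0.98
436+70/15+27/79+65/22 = 2314823/5214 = 443.96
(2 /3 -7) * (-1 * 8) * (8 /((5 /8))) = 9728 /15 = 648.53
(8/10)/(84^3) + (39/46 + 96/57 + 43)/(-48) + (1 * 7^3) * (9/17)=1988480399273/11007995040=180.64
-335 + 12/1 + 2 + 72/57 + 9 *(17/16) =-94293/304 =-310.17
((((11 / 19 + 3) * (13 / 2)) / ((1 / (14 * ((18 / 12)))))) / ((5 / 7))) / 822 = 10829 / 13015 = 0.83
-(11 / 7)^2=-121 / 49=-2.47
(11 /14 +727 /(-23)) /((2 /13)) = -129025 /644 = -200.35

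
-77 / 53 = -1.45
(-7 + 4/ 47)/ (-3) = 325/ 141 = 2.30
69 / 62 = 1.11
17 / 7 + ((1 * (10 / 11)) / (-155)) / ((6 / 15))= 5762 / 2387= 2.41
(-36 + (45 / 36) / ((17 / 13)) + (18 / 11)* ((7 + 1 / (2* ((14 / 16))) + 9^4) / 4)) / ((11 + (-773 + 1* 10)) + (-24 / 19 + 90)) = -4.00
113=113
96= 96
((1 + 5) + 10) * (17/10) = 136/5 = 27.20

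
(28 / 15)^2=784 / 225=3.48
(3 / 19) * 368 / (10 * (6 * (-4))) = -23 / 95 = -0.24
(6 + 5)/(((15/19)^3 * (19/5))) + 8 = 9371/675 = 13.88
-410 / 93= -4.41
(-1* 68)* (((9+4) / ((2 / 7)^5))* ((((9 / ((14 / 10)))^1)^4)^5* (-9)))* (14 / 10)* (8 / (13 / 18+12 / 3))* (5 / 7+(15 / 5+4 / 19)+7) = 141916943140764103530038520812988281250 / 90203668688917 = 1573294581068418643731059.00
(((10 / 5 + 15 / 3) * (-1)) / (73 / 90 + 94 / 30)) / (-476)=9 / 2414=0.00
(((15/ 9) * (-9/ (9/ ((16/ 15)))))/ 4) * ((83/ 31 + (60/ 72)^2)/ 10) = -3763/ 25110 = -0.15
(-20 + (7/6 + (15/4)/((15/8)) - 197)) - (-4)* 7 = -1115/6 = -185.83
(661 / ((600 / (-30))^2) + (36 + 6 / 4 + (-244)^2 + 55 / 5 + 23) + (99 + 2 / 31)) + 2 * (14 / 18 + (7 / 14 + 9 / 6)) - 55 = 6657919019 / 111600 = 59658.77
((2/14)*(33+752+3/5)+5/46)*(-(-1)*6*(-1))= -542589/805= -674.02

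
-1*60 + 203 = 143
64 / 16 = 4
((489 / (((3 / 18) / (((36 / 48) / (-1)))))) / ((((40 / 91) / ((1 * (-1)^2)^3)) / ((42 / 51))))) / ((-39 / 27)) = 2854.18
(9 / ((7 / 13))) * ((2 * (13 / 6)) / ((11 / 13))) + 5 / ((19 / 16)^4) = 884177071 / 10034717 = 88.11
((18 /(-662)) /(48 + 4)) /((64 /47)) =-423 /1101568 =-0.00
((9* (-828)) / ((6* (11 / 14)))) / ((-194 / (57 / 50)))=247779 / 26675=9.29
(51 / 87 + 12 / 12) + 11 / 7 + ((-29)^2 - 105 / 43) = 7347337 / 8729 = 841.72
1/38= 0.03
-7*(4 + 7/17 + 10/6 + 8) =-5026/51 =-98.55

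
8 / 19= 0.42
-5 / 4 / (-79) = 5 / 316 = 0.02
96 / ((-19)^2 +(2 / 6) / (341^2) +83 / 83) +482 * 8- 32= 482932671536 / 126281167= 3824.27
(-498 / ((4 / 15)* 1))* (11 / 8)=-41085 / 16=-2567.81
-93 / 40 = -2.32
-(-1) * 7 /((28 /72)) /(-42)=-3 /7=-0.43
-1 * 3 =-3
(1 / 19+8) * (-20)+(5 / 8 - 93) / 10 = -258841 / 1520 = -170.29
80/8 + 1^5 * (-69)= -59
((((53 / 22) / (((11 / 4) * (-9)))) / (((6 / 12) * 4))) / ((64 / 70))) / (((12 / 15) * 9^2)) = -9275 / 11290752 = -0.00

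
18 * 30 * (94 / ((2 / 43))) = 1091340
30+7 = 37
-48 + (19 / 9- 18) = -63.89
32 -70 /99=3098 /99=31.29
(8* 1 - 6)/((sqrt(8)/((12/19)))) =6* sqrt(2)/19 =0.45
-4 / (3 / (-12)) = 16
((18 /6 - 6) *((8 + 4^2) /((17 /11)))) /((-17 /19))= 52.07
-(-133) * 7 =931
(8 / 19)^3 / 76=128 / 130321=0.00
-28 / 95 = -0.29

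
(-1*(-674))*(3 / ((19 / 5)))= 10110 / 19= 532.11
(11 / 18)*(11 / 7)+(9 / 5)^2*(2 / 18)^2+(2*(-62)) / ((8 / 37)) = -901687 / 1575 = -572.50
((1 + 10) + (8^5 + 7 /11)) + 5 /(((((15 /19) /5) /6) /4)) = 33539.64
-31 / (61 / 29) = -899 / 61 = -14.74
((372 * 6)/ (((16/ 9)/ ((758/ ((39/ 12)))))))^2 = 14490782168976/ 169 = 85744273189.21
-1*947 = -947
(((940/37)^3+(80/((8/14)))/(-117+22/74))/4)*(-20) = -8965498323650/109359827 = -81981.64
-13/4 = -3.25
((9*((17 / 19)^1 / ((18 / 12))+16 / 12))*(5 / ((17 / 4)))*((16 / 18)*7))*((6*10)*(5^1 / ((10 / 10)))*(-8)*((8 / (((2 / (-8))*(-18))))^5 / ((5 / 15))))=-103347650560000 / 6357609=-16255741.83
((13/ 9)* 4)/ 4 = 13/ 9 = 1.44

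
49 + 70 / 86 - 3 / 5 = 10581 / 215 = 49.21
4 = 4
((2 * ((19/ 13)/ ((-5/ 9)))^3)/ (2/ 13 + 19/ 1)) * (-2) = 6666948/ 1753375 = 3.80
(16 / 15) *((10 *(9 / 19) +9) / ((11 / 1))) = 1392 / 1045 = 1.33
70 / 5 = 14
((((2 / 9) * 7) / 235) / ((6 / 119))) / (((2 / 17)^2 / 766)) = 7265.74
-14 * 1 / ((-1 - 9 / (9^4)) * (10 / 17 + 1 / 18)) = 1561518 / 71905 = 21.72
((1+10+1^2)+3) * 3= 45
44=44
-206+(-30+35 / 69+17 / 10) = -233.79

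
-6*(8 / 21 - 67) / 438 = 1399 / 1533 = 0.91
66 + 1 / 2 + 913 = 1959 / 2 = 979.50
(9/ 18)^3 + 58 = 465/ 8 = 58.12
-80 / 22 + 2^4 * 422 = 74232 / 11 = 6748.36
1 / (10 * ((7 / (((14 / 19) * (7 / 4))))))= 7 / 380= 0.02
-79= -79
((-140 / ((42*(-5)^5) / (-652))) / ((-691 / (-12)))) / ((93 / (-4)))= 20864 / 40164375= 0.00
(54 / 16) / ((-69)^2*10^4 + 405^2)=3 / 42465800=0.00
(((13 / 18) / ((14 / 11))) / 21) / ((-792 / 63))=-13 / 6048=-0.00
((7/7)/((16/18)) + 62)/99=505/792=0.64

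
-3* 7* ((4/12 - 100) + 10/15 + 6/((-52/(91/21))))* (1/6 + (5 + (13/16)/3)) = 363573/32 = 11361.66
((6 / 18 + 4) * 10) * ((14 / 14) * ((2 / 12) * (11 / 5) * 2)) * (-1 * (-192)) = 18304 / 3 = 6101.33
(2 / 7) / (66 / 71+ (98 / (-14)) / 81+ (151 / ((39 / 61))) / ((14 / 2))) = 74763 / 9049373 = 0.01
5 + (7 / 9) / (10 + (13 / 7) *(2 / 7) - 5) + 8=32050 / 2439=13.14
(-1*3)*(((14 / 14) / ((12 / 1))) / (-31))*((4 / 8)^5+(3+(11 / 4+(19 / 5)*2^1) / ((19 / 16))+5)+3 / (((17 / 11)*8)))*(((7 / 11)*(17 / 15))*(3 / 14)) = 878027 / 41465600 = 0.02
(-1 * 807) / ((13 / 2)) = -1614 / 13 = -124.15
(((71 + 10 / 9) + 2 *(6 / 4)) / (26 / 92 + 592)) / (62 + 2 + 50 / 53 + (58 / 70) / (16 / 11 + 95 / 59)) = 2549592136 / 1311096657007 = 0.00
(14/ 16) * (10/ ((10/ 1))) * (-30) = -26.25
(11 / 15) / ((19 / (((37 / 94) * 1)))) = 407 / 26790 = 0.02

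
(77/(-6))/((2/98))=-3773/6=-628.83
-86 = -86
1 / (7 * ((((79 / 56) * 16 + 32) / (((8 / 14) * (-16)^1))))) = -32 / 1337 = -0.02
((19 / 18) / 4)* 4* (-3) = -19 / 6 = -3.17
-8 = -8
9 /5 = 1.80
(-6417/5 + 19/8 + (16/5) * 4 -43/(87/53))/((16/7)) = -31532081/55680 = -566.31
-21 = -21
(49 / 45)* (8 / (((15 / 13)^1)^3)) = 861224 / 151875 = 5.67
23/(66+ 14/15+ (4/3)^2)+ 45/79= 220905/244268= 0.90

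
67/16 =4.19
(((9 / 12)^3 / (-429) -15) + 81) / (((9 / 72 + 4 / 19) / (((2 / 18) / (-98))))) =-78071 / 350064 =-0.22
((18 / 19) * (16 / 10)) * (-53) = -7632 / 95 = -80.34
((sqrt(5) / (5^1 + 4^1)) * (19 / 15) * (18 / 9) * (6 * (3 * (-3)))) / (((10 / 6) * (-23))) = 228 * sqrt(5) / 575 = 0.89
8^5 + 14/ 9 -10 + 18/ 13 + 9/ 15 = 32761.54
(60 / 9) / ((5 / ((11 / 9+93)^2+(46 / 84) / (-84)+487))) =297351785 / 23814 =12486.43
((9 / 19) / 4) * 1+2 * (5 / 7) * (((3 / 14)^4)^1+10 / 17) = 41768957 / 43429288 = 0.96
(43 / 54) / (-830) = -43 / 44820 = -0.00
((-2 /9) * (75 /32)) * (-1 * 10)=125 /24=5.21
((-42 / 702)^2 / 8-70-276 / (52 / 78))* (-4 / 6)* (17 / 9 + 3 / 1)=1577.48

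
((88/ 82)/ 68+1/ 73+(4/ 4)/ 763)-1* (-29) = 29.03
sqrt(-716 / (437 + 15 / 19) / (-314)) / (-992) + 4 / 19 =4 / 19 - sqrt(2220727163) / 647739296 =0.21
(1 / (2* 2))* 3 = 3 / 4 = 0.75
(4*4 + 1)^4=83521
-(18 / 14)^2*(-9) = 729 / 49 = 14.88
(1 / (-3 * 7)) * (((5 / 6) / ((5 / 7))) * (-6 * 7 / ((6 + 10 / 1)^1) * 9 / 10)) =21 / 160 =0.13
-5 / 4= -1.25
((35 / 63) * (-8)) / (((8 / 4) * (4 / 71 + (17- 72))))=1420 / 35109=0.04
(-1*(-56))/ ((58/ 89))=2492/ 29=85.93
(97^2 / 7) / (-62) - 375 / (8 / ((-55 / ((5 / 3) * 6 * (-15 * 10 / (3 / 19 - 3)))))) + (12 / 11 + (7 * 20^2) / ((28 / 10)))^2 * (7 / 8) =6999474861285 / 7982128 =876893.34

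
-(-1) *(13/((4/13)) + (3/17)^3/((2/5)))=830567/19652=42.26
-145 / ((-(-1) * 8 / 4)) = -145 / 2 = -72.50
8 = 8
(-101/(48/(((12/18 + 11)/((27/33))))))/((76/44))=-427735/24624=-17.37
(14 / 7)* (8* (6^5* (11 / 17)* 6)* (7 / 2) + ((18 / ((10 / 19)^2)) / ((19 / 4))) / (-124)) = 22273571493 / 13175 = 1690593.66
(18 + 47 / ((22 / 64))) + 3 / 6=3415 / 22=155.23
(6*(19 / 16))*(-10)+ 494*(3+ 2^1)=9595 / 4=2398.75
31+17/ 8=265/ 8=33.12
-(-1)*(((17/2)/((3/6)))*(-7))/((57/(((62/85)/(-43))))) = 434/12255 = 0.04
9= 9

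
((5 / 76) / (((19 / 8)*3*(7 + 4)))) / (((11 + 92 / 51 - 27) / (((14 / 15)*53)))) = -6307 / 2156253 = -0.00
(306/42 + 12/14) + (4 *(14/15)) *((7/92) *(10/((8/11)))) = 11639/966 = 12.05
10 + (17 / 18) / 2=377 / 36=10.47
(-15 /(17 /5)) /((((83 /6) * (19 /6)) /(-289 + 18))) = 731700 /26809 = 27.29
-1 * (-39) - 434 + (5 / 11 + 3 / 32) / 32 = -4449087 / 11264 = -394.98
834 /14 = 417 /7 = 59.57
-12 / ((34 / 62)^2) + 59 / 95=-1078489 / 27455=-39.28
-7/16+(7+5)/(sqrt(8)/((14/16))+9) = 60473/55312 - 1344 * sqrt(2)/3457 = 0.54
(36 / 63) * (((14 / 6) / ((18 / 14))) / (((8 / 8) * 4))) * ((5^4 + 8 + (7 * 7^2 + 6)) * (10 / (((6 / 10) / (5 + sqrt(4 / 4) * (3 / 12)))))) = 601475 / 27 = 22276.85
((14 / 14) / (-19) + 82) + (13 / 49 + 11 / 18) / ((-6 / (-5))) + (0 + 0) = 8313079 / 100548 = 82.68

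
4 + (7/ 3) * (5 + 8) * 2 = 64.67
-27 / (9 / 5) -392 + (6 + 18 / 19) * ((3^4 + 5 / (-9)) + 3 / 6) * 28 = 15338.82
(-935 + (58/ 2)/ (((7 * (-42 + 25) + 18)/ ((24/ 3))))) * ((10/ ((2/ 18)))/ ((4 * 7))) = -3012.74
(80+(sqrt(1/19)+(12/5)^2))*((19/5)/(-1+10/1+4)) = 25.14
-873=-873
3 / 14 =0.21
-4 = -4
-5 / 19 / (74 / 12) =-30 / 703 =-0.04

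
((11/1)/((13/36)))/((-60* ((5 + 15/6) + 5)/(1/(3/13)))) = -22/125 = -0.18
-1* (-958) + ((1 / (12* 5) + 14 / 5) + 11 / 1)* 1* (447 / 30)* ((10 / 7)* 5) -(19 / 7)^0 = 203909 / 84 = 2427.49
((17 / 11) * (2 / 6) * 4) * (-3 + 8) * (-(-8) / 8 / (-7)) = -340 / 231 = -1.47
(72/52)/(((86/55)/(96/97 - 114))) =-5426190/54223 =-100.07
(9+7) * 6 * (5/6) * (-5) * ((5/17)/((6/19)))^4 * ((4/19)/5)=-85737500/6765201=-12.67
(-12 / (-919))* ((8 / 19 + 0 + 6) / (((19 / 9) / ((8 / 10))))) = 52704 / 1658795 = 0.03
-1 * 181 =-181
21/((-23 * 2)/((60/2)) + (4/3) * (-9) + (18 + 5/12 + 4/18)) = 4.11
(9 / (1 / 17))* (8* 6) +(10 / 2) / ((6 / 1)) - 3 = 44051 / 6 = 7341.83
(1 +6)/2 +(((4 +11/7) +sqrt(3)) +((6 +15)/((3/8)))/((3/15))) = sqrt(3) +4047/14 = 290.80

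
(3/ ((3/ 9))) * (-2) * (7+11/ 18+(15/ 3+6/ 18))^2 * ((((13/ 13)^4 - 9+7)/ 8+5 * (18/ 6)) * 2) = -6460391/ 72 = -89727.65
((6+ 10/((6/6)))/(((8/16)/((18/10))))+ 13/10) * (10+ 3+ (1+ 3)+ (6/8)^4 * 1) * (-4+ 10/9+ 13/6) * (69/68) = -780700063/1044480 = -747.45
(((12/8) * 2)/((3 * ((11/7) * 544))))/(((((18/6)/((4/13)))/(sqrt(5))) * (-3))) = -7 * sqrt(5)/175032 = -0.00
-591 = -591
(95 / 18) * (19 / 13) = 7.71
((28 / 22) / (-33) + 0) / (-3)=14 / 1089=0.01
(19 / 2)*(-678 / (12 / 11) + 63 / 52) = -612845 / 104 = -5892.74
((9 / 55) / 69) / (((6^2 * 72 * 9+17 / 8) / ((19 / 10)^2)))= 2166 / 5902521625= 0.00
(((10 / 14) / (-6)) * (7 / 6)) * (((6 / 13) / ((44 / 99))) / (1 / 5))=-75 / 104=-0.72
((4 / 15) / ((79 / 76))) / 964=76 / 285585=0.00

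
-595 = -595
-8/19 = -0.42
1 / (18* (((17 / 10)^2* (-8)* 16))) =-25 / 166464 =-0.00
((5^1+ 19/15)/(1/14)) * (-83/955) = -109228/14325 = -7.62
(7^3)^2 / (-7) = -16807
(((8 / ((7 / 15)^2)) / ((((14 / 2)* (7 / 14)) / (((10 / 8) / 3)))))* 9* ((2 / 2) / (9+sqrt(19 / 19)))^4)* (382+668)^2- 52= 30011 / 7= 4287.29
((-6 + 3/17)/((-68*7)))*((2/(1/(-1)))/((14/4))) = -99/14161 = -0.01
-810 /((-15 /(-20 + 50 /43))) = -43740 /43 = -1017.21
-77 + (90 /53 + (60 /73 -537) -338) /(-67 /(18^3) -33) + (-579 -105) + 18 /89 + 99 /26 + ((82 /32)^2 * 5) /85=-2738609362024656021 /3750624583117568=-730.17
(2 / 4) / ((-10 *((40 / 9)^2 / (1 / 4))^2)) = -6561 / 819200000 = -0.00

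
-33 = -33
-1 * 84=-84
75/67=1.12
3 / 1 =3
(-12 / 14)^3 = -216 / 343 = -0.63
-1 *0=0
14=14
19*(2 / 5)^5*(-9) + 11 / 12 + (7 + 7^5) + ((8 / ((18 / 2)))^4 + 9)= 1379679058457 / 82012500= 16822.79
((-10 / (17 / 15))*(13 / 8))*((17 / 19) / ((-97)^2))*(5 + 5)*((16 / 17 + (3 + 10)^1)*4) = -2310750 / 3039107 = -0.76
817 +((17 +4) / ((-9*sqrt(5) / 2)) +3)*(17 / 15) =4102 / 5- 238*sqrt(5) / 225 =818.03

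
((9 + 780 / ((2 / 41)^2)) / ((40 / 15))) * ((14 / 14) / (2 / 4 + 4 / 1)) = 27317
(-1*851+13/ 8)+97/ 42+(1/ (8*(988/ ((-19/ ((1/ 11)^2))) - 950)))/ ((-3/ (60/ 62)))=-10569442763/ 12477717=-847.07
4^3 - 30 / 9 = 182 / 3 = 60.67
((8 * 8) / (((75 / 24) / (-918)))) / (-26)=235008 / 325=723.10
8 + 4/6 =26/3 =8.67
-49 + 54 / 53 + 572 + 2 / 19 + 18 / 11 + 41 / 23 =134402684 / 254771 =527.54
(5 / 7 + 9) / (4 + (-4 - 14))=-34 / 49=-0.69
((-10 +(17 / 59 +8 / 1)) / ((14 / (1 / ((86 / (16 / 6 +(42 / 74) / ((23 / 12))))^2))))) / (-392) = 361163981 / 975539061821268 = 0.00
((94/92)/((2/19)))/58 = 893/5336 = 0.17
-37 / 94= -0.39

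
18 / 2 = 9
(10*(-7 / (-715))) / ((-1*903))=-0.00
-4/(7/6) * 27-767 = -6017/7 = -859.57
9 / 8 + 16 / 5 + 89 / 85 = 3653 / 680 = 5.37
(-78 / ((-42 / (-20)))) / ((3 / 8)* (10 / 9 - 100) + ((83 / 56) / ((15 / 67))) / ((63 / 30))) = 32760 / 29927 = 1.09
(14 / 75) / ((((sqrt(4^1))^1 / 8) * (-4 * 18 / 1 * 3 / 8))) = -56 / 2025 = -0.03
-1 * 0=0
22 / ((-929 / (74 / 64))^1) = -407 / 14864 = -0.03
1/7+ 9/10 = 73/70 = 1.04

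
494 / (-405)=-494 / 405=-1.22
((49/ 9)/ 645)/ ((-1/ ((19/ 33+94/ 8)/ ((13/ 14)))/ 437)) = -243872657/ 4980690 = -48.96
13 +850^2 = 722513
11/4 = 2.75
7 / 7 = 1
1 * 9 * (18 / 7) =162 / 7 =23.14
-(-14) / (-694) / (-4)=7 / 1388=0.01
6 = 6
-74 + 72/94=-3442/47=-73.23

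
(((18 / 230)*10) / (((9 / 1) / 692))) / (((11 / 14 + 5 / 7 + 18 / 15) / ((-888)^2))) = 1212605440 / 69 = 17573991.88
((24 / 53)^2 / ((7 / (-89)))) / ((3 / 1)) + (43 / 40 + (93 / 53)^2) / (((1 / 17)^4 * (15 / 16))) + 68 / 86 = 23467867096424 / 63413175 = 370078.73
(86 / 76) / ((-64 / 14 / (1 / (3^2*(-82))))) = 301 / 897408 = 0.00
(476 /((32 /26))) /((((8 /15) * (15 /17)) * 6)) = 26299 /192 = 136.97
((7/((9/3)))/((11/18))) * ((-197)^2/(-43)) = -1629978/473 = -3446.04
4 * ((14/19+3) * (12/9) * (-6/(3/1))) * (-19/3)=2272/9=252.44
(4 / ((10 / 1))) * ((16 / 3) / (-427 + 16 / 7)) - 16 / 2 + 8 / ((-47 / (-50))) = 1059752 / 2095965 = 0.51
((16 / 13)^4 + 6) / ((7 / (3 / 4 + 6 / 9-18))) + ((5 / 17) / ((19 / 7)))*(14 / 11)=-83162638817 / 4262043786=-19.51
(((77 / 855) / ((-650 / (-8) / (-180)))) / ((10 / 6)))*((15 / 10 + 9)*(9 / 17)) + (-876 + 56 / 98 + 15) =-3163767029 / 3674125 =-861.09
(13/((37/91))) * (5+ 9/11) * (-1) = -75712/407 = -186.02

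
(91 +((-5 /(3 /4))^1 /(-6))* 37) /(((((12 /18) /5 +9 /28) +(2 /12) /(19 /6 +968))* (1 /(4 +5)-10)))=-2909887260 /99090553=-29.37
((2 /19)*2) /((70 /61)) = 122 /665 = 0.18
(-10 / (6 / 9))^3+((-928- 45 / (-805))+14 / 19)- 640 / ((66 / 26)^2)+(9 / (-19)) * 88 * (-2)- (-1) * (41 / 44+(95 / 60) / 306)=-5867754479353 / 1359150408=-4317.22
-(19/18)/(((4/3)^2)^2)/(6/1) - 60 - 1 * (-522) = 473031/1024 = 461.94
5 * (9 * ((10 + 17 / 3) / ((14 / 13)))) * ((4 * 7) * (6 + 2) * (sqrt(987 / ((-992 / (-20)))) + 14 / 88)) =256620 / 11 + 36660 * sqrt(305970) / 31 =677468.31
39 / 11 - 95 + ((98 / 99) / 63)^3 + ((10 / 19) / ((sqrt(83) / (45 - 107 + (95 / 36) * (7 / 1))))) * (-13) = -64690184422 / 707347971 + 101855 * sqrt(83) / 28386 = -58.76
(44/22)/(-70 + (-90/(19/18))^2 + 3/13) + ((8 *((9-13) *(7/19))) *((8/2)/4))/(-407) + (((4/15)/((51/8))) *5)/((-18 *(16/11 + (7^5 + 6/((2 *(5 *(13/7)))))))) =31614328925862337430/1081059024809993613417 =0.03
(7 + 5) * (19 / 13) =228 / 13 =17.54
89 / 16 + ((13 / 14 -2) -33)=-3193 / 112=-28.51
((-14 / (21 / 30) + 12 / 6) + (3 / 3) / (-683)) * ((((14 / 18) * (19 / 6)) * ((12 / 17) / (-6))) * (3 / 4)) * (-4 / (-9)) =1635235 / 940491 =1.74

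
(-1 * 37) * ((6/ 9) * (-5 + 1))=296/ 3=98.67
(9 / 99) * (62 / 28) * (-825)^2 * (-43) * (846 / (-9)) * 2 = 7753061250 / 7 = 1107580178.57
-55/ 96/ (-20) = 11/ 384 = 0.03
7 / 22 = 0.32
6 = 6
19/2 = 9.50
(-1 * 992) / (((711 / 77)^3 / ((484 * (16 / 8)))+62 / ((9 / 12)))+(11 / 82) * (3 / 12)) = -26960895975552 / 2269757463437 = -11.88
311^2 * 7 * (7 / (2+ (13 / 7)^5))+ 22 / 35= 2787895495559 / 14171745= 196722.10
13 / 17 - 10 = -157 / 17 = -9.24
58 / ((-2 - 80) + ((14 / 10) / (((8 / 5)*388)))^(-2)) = 1421 / 4815399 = 0.00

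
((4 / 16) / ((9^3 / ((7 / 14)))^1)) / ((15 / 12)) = 1 / 7290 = 0.00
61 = 61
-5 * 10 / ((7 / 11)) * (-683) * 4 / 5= 300520 / 7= 42931.43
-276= -276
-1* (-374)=374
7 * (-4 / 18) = -14 / 9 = -1.56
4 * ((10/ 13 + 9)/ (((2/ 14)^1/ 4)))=14224/ 13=1094.15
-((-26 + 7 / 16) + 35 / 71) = 28479 / 1136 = 25.07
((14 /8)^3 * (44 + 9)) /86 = 18179 /5504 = 3.30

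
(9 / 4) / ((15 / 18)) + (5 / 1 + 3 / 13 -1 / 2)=483 / 65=7.43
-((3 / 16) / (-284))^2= -9 / 20647936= -0.00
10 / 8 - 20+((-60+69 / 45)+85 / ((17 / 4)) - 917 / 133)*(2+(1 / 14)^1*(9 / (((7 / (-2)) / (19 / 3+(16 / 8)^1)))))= -2236751 / 55860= -40.04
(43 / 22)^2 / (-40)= -1849 / 19360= -0.10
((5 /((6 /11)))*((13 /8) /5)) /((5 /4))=143 /60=2.38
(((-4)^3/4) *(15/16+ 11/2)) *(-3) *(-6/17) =-1854/17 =-109.06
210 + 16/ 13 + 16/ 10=13834/ 65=212.83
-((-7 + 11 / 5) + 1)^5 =2476099 / 3125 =792.35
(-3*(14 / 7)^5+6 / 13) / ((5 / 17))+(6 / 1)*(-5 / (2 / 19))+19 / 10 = -79031 / 130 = -607.93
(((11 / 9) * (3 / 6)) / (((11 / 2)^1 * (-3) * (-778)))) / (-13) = -1 / 273078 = -0.00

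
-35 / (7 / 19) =-95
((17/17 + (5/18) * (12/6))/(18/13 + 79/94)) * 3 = 17108/8157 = 2.10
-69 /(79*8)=-69 /632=-0.11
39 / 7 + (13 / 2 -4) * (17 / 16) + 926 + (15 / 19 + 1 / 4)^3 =2874175979 / 3072832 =935.35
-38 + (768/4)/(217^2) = -38.00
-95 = -95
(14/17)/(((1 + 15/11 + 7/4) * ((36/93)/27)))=13.96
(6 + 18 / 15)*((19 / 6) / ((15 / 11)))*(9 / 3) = 1254 / 25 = 50.16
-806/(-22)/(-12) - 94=-12811/132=-97.05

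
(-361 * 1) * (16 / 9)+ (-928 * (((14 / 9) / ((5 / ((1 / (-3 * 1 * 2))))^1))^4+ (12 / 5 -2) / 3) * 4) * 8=-1528377518096 / 332150625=-4601.46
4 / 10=0.40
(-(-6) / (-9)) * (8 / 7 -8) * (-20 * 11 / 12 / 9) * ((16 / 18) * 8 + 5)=-112.78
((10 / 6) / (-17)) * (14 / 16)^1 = -35 / 408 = -0.09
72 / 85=0.85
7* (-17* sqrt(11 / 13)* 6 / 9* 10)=-2380* sqrt(143) / 39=-729.76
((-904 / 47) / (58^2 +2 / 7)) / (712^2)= -791 / 70138870800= -0.00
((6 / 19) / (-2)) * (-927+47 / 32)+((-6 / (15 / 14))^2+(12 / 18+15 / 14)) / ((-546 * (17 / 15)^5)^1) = 146.10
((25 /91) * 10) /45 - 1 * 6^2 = -29434 /819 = -35.94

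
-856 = -856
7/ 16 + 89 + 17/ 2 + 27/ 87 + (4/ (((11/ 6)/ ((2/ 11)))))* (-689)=-9829381/ 56144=-175.07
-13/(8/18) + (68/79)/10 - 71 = -158259/1580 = -100.16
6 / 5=1.20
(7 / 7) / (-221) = -1 / 221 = -0.00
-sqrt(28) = -2 * sqrt(7) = -5.29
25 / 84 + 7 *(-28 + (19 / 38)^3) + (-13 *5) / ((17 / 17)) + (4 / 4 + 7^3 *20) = 6601.17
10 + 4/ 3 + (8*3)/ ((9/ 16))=54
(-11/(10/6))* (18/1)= -594/5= -118.80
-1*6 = -6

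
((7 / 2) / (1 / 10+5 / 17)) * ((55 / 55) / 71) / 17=35 / 4757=0.01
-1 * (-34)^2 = -1156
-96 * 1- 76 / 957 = -91948 / 957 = -96.08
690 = 690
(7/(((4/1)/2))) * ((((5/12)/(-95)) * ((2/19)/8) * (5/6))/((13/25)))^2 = 109375/3653558618112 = 0.00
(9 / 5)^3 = 729 / 125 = 5.83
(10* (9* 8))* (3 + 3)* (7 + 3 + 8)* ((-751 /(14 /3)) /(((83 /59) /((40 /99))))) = -22969785600 /6391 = -3594083.18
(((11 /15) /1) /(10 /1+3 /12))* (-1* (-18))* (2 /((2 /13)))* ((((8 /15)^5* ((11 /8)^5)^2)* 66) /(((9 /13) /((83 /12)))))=44022734840265467 /3825792000000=11506.83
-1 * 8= -8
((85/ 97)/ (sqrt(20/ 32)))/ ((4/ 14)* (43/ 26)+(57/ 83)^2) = 10657283* sqrt(10)/ 28706471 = 1.17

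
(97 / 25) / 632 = 97 / 15800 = 0.01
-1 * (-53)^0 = -1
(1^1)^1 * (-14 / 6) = -7 / 3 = -2.33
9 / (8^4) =9 / 4096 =0.00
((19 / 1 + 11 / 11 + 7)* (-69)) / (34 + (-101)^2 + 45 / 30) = -3726 / 20473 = -0.18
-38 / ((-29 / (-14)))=-532 / 29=-18.34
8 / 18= 4 / 9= 0.44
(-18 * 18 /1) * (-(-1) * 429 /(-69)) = 46332 /23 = 2014.43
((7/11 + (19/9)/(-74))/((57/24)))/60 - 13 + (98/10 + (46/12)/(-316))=-2116483951/659779560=-3.21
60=60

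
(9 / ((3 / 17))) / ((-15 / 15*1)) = -51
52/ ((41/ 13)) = 676/ 41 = 16.49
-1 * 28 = -28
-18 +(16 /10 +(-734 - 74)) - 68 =-4462 /5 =-892.40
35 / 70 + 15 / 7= 37 / 14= 2.64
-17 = -17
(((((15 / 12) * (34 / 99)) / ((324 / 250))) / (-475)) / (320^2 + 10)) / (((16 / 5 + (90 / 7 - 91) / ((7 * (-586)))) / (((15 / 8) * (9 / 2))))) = -0.00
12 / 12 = 1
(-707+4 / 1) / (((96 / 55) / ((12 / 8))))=-38665 / 64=-604.14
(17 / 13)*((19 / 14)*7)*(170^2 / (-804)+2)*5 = -11019145 / 5226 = -2108.52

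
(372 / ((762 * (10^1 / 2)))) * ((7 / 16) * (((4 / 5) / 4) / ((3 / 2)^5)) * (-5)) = -868 / 154305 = -0.01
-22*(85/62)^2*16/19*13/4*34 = -70255900/18259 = -3847.74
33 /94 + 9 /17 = 1407 /1598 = 0.88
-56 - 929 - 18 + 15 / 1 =-988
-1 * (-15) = 15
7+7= 14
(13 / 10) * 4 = 26 / 5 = 5.20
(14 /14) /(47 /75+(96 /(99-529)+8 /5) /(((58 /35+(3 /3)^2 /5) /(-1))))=-41925 /4807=-8.72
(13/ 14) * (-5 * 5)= -325/ 14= -23.21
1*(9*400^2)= 1440000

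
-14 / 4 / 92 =-7 / 184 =-0.04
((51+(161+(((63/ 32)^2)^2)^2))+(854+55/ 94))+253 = 79855582583054895/ 51677046505472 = 1545.28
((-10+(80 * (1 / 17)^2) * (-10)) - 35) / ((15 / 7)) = -19327 / 867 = -22.29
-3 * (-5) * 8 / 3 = 40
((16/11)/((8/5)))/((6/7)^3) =1715/1188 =1.44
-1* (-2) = 2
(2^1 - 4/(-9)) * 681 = 4994/3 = 1664.67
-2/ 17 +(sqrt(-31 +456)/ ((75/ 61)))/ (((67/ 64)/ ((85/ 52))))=-2/ 17 +16592 * sqrt(17)/ 2613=26.06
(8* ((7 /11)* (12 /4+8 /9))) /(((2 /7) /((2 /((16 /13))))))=22295 /198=112.60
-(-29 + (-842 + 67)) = 804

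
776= 776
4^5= 1024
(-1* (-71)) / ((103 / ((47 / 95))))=3337 / 9785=0.34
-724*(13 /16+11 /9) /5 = -53033 /180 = -294.63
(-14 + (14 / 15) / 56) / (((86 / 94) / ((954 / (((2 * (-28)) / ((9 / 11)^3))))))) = 4570718463 / 32050480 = 142.61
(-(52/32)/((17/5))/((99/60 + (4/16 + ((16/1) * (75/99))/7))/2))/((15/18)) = -45045/142613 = -0.32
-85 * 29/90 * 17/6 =-8381/108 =-77.60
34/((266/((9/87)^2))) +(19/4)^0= 112006/111853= 1.00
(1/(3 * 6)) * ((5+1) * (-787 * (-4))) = 3148/3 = 1049.33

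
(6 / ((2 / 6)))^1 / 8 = 9 / 4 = 2.25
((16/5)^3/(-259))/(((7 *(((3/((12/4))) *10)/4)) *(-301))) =8192/341070625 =0.00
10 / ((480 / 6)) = 1 / 8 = 0.12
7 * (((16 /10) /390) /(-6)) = -14 /2925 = -0.00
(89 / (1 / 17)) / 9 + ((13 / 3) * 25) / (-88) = 132169 / 792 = 166.88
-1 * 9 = -9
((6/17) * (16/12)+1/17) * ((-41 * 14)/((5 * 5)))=-12.16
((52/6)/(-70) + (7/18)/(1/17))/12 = 4087/7560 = 0.54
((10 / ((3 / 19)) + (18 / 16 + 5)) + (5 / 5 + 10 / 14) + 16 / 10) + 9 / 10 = 12377 / 168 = 73.67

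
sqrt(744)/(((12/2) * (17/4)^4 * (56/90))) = 960 * sqrt(186)/584647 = 0.02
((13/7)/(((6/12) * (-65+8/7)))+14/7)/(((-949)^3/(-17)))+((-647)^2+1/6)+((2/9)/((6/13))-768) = 2873362313889847057/6876677628054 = 417841.65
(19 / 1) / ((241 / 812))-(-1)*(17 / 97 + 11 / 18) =27268181 / 420786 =64.80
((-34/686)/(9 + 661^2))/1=-17/149866990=-0.00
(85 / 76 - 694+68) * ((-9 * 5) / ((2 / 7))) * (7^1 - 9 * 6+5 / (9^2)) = -3159813685 / 684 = -4619610.65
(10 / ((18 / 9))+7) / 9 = 4 / 3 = 1.33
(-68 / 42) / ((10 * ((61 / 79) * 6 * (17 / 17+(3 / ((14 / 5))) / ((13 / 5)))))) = -17459 / 705465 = -0.02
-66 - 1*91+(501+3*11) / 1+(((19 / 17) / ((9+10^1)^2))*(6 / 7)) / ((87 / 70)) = 3531379 / 9367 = 377.00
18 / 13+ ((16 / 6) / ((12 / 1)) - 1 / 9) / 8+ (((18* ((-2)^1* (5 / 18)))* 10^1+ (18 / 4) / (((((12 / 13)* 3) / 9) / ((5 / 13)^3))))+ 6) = -558325 / 6084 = -91.77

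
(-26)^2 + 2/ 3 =2030/ 3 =676.67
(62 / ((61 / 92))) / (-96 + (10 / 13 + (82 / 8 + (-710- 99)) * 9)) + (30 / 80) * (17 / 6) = 388035651 / 369676592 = 1.05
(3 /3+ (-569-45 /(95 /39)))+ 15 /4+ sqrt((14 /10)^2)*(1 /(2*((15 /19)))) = -3316471 /5700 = -581.84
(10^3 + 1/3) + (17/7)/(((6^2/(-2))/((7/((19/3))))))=38007/38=1000.18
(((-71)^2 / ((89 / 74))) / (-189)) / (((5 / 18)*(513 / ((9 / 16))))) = -186517 / 2130660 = -0.09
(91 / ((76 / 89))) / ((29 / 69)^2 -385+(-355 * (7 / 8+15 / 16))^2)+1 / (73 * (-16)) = -6696181037131 / 11187768295396912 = -0.00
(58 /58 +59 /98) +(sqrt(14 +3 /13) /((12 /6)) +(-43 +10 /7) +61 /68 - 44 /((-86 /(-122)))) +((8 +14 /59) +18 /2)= -712219993 /8453284 +sqrt(2405) /26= -82.37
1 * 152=152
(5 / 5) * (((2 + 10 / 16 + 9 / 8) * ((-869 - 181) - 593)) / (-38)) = 162.14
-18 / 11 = -1.64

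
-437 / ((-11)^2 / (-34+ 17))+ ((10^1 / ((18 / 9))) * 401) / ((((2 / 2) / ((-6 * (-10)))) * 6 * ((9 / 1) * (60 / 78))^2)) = 9403547 / 19602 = 479.72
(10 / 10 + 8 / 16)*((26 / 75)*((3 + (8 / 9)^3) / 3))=35087 / 54675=0.64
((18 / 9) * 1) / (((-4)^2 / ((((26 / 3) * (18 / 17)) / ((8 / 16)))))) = 2.29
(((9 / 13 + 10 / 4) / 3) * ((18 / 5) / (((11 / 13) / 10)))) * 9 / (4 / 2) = 2241 / 11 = 203.73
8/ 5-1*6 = -4.40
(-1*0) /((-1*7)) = 0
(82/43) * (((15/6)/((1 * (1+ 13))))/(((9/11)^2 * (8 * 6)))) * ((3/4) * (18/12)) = 24805/2080512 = 0.01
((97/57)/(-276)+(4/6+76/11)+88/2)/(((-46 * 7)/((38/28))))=-8924221/41058864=-0.22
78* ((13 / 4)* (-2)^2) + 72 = 1086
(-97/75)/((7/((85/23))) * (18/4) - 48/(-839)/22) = -30437242/200653515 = -0.15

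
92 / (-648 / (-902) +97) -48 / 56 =26018 / 308497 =0.08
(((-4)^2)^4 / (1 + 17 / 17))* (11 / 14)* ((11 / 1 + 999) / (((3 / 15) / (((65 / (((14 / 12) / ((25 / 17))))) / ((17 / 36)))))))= 319456051200000 / 14161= 22558862453.22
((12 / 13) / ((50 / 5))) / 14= 3 / 455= 0.01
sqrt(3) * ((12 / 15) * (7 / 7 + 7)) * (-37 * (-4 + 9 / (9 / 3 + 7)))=18352 * sqrt(3) / 25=1271.46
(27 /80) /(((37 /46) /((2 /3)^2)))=69 /370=0.19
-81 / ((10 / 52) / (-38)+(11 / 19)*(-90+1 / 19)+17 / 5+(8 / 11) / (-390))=250887780 / 150785779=1.66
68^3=314432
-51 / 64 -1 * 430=-27571 / 64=-430.80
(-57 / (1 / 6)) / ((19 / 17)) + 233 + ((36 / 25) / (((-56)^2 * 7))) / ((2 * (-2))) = -73.00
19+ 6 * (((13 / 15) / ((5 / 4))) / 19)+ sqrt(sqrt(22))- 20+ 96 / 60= 2.98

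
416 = 416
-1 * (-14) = 14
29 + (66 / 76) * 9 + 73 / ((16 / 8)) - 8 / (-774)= 539167 / 7353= 73.33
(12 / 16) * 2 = 3 / 2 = 1.50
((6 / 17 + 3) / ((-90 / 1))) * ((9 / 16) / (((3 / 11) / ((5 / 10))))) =-209 / 5440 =-0.04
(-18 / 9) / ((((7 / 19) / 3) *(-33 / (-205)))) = -7790 / 77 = -101.17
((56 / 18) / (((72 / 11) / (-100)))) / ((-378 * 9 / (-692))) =-190300 / 19683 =-9.67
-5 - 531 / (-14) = 461 / 14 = 32.93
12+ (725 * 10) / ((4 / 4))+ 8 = 7270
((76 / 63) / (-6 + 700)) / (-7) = -0.00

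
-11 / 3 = -3.67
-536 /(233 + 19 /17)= -2278 /995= -2.29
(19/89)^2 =361/7921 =0.05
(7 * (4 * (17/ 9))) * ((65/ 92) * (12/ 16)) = 7735/ 276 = 28.03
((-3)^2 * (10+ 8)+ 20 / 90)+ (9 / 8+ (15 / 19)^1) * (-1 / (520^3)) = 31203727357381 / 192351744000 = 162.22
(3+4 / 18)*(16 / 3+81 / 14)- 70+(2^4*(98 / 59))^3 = 1454583398753 / 77633262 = 18736.60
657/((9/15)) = 1095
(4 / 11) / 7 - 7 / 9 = -503 / 693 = -0.73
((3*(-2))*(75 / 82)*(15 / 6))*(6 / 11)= -3375 / 451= -7.48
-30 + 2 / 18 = -269 / 9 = -29.89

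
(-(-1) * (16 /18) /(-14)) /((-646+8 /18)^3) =81 /343215146750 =0.00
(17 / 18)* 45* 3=255 / 2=127.50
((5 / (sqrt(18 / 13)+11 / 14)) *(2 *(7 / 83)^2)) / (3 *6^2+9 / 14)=0.00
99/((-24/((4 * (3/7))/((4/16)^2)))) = -792/7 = -113.14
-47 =-47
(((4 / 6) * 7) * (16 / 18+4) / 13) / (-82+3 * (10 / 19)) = -1463 / 67041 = -0.02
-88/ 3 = -29.33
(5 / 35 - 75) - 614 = -4822 / 7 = -688.86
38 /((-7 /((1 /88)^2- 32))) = 672619 /3872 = 173.71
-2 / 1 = -2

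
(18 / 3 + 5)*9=99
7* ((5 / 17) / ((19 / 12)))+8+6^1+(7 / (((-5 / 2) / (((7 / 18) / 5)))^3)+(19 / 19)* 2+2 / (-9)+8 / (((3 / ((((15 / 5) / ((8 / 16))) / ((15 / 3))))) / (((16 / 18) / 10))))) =63878963227 / 3679171875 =17.36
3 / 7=0.43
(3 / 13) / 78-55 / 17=-18573 / 5746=-3.23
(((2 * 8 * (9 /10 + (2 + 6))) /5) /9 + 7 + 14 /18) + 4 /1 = 3362 /225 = 14.94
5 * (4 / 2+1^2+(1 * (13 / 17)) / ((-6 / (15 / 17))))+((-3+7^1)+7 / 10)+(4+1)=34879 / 1445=24.14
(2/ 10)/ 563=1/ 2815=0.00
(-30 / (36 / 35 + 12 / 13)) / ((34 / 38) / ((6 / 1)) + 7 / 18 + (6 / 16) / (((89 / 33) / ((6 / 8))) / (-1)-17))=-226634850 / 7663847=-29.57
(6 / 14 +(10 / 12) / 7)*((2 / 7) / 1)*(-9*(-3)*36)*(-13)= -96876 / 49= -1977.06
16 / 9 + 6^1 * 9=502 / 9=55.78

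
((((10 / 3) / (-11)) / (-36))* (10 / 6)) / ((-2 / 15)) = -125 / 1188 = -0.11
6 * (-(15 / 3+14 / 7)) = -42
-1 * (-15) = 15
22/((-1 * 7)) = -22/7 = -3.14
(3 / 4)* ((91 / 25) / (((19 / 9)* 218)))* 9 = 0.05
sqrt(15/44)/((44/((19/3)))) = 19 *sqrt(165)/2904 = 0.08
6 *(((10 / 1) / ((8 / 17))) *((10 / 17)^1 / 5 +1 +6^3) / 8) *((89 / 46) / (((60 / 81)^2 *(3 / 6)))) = 718427313 / 29440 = 24403.10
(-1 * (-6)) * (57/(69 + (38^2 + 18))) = 342/1531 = 0.22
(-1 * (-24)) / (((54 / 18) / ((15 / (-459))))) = -0.26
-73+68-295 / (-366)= -1535 / 366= -4.19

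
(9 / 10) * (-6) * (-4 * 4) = 432 / 5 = 86.40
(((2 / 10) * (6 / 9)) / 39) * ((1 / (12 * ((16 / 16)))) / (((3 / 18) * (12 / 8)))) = 0.00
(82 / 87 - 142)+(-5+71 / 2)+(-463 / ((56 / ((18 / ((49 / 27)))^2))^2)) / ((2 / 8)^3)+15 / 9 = -4499789257156595 / 49150693326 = -91550.88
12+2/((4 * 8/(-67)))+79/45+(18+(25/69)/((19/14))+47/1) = 23546093/314640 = 74.84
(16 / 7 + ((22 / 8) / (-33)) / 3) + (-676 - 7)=-171547 / 252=-680.74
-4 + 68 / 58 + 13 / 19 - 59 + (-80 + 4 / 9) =-697726 / 4959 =-140.70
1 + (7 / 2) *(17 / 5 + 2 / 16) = 1067 / 80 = 13.34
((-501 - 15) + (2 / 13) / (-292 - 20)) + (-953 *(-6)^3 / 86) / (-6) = -79785619 / 87204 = -914.93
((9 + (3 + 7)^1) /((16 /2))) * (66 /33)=19 /4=4.75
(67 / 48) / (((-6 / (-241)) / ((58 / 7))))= 468263 / 1008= 464.55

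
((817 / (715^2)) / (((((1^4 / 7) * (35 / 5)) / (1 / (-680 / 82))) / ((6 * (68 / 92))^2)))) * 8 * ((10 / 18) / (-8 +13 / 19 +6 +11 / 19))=43278124 / 1893066175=0.02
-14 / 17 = -0.82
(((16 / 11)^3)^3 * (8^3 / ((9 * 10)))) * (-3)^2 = 17592186044416 / 11789738455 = 1492.16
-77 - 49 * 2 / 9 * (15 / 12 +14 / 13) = -102.34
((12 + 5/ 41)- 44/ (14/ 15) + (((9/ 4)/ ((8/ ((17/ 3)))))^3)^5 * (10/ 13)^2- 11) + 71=306139077620232802625874679837/ 458097883037252803599794176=668.28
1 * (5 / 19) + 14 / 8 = 153 / 76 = 2.01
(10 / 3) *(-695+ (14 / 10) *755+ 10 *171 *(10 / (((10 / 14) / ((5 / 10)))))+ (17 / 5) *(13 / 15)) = 1850242 / 45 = 41116.49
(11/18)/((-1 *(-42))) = 11/756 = 0.01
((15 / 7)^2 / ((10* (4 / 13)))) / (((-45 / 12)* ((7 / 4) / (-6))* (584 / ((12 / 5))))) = 702 / 125195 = 0.01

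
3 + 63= 66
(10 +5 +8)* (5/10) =23/2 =11.50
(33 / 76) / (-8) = -0.05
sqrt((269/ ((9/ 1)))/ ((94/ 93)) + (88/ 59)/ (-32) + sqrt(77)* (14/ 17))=sqrt(65883884472* sqrt(77) + 2361999852141)/ 282846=6.06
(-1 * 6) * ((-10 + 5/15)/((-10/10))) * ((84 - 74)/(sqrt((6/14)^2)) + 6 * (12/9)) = -5452/3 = -1817.33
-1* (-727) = 727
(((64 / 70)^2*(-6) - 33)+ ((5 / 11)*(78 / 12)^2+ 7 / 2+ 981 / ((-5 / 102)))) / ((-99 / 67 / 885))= 1422412761271 / 118580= 11995385.07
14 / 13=1.08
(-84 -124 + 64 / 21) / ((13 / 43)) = -185072 / 273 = -677.92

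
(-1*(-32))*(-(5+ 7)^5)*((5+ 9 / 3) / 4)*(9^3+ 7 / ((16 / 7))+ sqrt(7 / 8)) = -11658276864 - 3981312*sqrt(14) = -11673173569.45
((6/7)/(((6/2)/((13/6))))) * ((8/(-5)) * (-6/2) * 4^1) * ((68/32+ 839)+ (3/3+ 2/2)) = 70148/7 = 10021.14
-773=-773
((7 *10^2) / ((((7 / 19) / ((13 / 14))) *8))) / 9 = 6175 / 252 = 24.50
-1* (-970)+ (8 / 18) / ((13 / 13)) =8734 / 9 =970.44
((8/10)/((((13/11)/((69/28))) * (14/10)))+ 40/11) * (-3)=-101487/7007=-14.48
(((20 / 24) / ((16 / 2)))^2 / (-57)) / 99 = -25 / 13001472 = -0.00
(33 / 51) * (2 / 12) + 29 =2969 / 102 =29.11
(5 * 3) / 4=15 / 4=3.75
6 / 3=2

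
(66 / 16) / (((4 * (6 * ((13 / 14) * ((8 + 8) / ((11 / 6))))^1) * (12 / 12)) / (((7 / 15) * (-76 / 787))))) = -112651 / 117861120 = -0.00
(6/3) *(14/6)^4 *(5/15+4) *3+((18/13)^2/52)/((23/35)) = 3154677841/4093011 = 770.75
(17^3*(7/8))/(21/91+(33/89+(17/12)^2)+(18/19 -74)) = -13608312354/222994561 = -61.03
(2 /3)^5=32 /243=0.13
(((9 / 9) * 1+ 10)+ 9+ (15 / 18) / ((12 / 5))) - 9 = 11.35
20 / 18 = 10 / 9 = 1.11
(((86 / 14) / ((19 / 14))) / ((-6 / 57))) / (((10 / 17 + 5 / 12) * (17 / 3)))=-1548 / 205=-7.55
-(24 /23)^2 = -576 /529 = -1.09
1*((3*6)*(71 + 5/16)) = 10269/8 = 1283.62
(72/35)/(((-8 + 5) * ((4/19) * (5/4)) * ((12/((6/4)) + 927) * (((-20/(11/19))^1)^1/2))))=12/74375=0.00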